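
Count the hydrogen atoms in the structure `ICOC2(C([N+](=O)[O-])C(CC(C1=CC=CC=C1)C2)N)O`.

17

Hydrogens are implicit in SMILES; fill each atom to its normal valence:
  5 × C (aromatic): 1 H each → 5
  3 × C: 2 H each → 6
  3 × C: 1 H each → 3
  2 × O: no H
  1 × C: no H
  1 × C (aromatic): no H
  1 × I: no H
  1 × N: 2 H
  1 × N (charge +1): no H
  1 × O: 1 H
  1 × O (charge -1): no H
  Total hydrogens = 17.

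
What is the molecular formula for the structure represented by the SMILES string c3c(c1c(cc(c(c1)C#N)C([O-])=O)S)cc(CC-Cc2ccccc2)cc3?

Heavy atoms from the SMILES: 23 C, 1 N, 2 O, 1 S.
Implicit hydrogens by atom environment:
  11 × C (aromatic): 1 H each → 11
  7 × C (aromatic): no H
  3 × C: 2 H each → 6
  2 × C: no H
  1 × N: no H
  1 × O: no H
  1 × O (charge -1): no H
  1 × S: 1 H
  Total hydrogens = 18.
Net charge -1.
Molecular formula: C23H18NO2S-

C23H18NO2S-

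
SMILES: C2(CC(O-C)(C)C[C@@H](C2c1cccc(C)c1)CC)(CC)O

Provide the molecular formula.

C19H30O2

Heavy atoms from the SMILES: 19 C, 2 O.
Implicit hydrogens by atom environment:
  5 × C: 3 H each → 15
  4 × C: 2 H each → 8
  4 × C (aromatic): 1 H each → 4
  2 × C: 1 H each → 2
  2 × C: no H
  2 × C (aromatic): no H
  1 × O: 1 H
  1 × O: no H
  Total hydrogens = 30.
Molecular formula: C19H30O2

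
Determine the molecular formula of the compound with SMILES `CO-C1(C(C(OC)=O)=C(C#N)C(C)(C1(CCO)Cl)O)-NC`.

C13H19ClN2O5

Heavy atoms from the SMILES: 13 C, 1 Cl, 2 N, 5 O.
Implicit hydrogens by atom environment:
  7 × C: no H
  4 × C: 3 H each → 12
  3 × O: no H
  2 × C: 2 H each → 4
  2 × O: 1 H each → 2
  1 × Cl: no H
  1 × N: 1 H
  1 × N: no H
  Total hydrogens = 19.
Molecular formula: C13H19ClN2O5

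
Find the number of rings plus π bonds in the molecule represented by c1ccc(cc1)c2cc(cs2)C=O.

8

Molecular formula from the SMILES: C11H8OS.
DoU = (2C + 2 + N − H − X)/2 = (2·11 + 2 + 0 − 8 − 0)/2 = 16/2 = 8.
(Structurally: 2 ring(s) + 6 π bond(s) = 8.)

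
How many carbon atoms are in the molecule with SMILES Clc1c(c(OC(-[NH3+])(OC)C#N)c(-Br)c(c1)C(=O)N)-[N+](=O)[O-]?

The symbol for carbon appears 10 times in the SMILES. Lowercase c denotes aromatic carbon and counts toward C.

10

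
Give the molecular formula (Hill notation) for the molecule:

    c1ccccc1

Heavy atoms from the SMILES: 6 C.
Implicit hydrogens by atom environment:
  6 × C (aromatic): 1 H each → 6
  Total hydrogens = 6.
Molecular formula: C6H6

C6H6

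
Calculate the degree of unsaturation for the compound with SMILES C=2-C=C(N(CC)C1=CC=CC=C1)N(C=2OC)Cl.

7

Molecular formula from the SMILES: C13H15ClN2O.
DoU = (2C + 2 + N − H − X)/2 = (2·13 + 2 + 2 − 15 − 1)/2 = 14/2 = 7.
(Structurally: 2 ring(s) + 5 π bond(s) = 7.)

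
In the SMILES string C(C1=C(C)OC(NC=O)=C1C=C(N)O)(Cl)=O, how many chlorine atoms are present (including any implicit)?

The symbol for chlorine appears 1 time in the SMILES.

1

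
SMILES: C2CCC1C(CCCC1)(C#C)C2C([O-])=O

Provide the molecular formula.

C13H17O2-

Heavy atoms from the SMILES: 13 C, 2 O.
Implicit hydrogens by atom environment:
  7 × C: 2 H each → 14
  3 × C: 1 H each → 3
  3 × C: no H
  1 × O: no H
  1 × O (charge -1): no H
  Total hydrogens = 17.
Net charge -1.
Molecular formula: C13H17O2-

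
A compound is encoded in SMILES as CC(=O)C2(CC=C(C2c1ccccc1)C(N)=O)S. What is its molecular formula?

Heavy atoms from the SMILES: 14 C, 1 N, 2 O, 1 S.
Implicit hydrogens by atom environment:
  5 × C (aromatic): 1 H each → 5
  4 × C: no H
  2 × C: 1 H each → 2
  2 × O: no H
  1 × C: 3 H
  1 × C: 2 H
  1 × C (aromatic): no H
  1 × N: 2 H
  1 × S: 1 H
  Total hydrogens = 15.
Molecular formula: C14H15NO2S

C14H15NO2S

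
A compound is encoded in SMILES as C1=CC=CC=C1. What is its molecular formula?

Heavy atoms from the SMILES: 6 C.
Implicit hydrogens by atom environment:
  6 × C (aromatic): 1 H each → 6
  Total hydrogens = 6.
Molecular formula: C6H6

C6H6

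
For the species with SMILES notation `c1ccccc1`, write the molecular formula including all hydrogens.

C6H6

Heavy atoms from the SMILES: 6 C.
Implicit hydrogens by atom environment:
  6 × C (aromatic): 1 H each → 6
  Total hydrogens = 6.
Molecular formula: C6H6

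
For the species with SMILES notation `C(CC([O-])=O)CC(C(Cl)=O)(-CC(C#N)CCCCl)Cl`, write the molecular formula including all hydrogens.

C12H15Cl3NO3-

Heavy atoms from the SMILES: 12 C, 3 Cl, 1 N, 3 O.
Implicit hydrogens by atom environment:
  7 × C: 2 H each → 14
  4 × C: no H
  3 × Cl: no H
  2 × O: no H
  1 × C: 1 H
  1 × N: no H
  1 × O (charge -1): no H
  Total hydrogens = 15.
Net charge -1.
Molecular formula: C12H15Cl3NO3-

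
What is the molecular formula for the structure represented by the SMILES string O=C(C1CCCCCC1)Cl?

C8H13ClO

Heavy atoms from the SMILES: 8 C, 1 Cl, 1 O.
Implicit hydrogens by atom environment:
  6 × C: 2 H each → 12
  1 × C: 1 H
  1 × C: no H
  1 × Cl: no H
  1 × O: no H
  Total hydrogens = 13.
Molecular formula: C8H13ClO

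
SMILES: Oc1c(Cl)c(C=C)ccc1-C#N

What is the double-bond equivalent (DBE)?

Molecular formula from the SMILES: C9H6ClNO.
DoU = (2C + 2 + N − H − X)/2 = (2·9 + 2 + 1 − 6 − 1)/2 = 14/2 = 7.
(Structurally: 1 ring(s) + 6 π bond(s) = 7.)

7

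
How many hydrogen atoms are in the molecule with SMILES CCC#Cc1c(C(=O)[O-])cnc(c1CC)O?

Hydrogens are implicit in SMILES; fill each atom to its normal valence:
  4 × C (aromatic): no H
  3 × C: no H
  2 × C: 3 H each → 6
  2 × C: 2 H each → 4
  1 × C (aromatic): 1 H
  1 × N (aromatic): no H
  1 × O: 1 H
  1 × O: no H
  1 × O (charge -1): no H
  Total hydrogens = 12.

12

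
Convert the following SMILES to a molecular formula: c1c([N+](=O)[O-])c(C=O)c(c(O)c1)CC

C9H9NO4

Heavy atoms from the SMILES: 9 C, 1 N, 4 O.
Implicit hydrogens by atom environment:
  4 × C (aromatic): no H
  2 × C (aromatic): 1 H each → 2
  2 × O: no H
  1 × C: 3 H
  1 × C: 2 H
  1 × C: 1 H
  1 × N (charge +1): no H
  1 × O: 1 H
  1 × O (charge -1): no H
  Total hydrogens = 9.
Molecular formula: C9H9NO4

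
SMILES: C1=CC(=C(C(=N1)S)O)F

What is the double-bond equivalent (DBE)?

Molecular formula from the SMILES: C5H4FNOS.
DoU = (2C + 2 + N − H − X)/2 = (2·5 + 2 + 1 − 4 − 1)/2 = 8/2 = 4.
(Structurally: 1 ring(s) + 3 π bond(s) = 4.)

4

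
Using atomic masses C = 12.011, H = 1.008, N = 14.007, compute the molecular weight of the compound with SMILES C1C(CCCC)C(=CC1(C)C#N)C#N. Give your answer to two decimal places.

188.27

Molecular formula: C12H16N2.
M = 12×12.011 + 16×1.008 + 2×14.007 = 188.27 g/mol.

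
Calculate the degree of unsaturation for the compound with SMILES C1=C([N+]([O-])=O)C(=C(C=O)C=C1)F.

Molecular formula from the SMILES: C7H4FNO3.
DoU = (2C + 2 + N − H − X)/2 = (2·7 + 2 + 1 − 4 − 1)/2 = 12/2 = 6.
(Structurally: 1 ring(s) + 5 π bond(s) = 6.)

6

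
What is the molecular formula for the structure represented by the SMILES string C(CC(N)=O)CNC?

Heavy atoms from the SMILES: 5 C, 2 N, 1 O.
Implicit hydrogens by atom environment:
  3 × C: 2 H each → 6
  1 × C: 3 H
  1 × C: no H
  1 × N: 2 H
  1 × N: 1 H
  1 × O: no H
  Total hydrogens = 12.
Molecular formula: C5H12N2O

C5H12N2O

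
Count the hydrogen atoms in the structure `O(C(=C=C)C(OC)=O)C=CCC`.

Hydrogens are implicit in SMILES; fill each atom to its normal valence:
  3 × C: no H
  3 × O: no H
  2 × C: 3 H each → 6
  2 × C: 2 H each → 4
  2 × C: 1 H each → 2
  Total hydrogens = 12.

12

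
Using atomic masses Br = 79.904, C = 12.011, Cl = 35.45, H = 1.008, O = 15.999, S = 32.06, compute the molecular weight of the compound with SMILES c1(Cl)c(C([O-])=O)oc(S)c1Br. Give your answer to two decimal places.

256.47

Molecular formula: C5HBrClO3S-.
M = 1×79.904 + 5×12.011 + 1×35.45 + 1×1.008 + 3×15.999 + 1×32.06 = 256.47 g/mol.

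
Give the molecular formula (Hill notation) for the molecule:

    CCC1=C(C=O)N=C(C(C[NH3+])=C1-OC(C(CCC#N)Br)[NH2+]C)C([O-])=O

C16H22BrN4O4+

Heavy atoms from the SMILES: 1 Br, 16 C, 4 N, 4 O.
Implicit hydrogens by atom environment:
  5 × C (aromatic): no H
  4 × C: 2 H each → 8
  3 × C: 1 H each → 3
  3 × O: no H
  2 × C: 3 H each → 6
  2 × C: no H
  1 × Br: no H
  1 × N (charge +1): 3 H
  1 × N (charge +1): 2 H
  1 × N (aromatic): no H
  1 × N: no H
  1 × O (charge -1): no H
  Total hydrogens = 22.
Net charge +1.
Molecular formula: C16H22BrN4O4+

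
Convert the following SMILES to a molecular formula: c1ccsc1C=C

C6H6S

Heavy atoms from the SMILES: 6 C, 1 S.
Implicit hydrogens by atom environment:
  3 × C (aromatic): 1 H each → 3
  1 × C: 2 H
  1 × C: 1 H
  1 × C (aromatic): no H
  1 × S (aromatic): no H
  Total hydrogens = 6.
Molecular formula: C6H6S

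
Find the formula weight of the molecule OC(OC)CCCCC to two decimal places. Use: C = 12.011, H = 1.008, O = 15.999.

132.20

Molecular formula: C7H16O2.
M = 7×12.011 + 16×1.008 + 2×15.999 = 132.20 g/mol.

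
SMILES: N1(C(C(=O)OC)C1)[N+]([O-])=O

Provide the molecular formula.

Heavy atoms from the SMILES: 4 C, 2 N, 4 O.
Implicit hydrogens by atom environment:
  3 × O: no H
  1 × C: 3 H
  1 × C: 2 H
  1 × C: 1 H
  1 × C: no H
  1 × N: no H
  1 × N (charge +1): no H
  1 × O (charge -1): no H
  Total hydrogens = 6.
Molecular formula: C4H6N2O4

C4H6N2O4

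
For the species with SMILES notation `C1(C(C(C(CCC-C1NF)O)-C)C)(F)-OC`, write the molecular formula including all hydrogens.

Heavy atoms from the SMILES: 11 C, 2 F, 1 N, 2 O.
Implicit hydrogens by atom environment:
  4 × C: 1 H each → 4
  3 × C: 3 H each → 9
  3 × C: 2 H each → 6
  2 × F: no H
  1 × C: no H
  1 × N: 1 H
  1 × O: 1 H
  1 × O: no H
  Total hydrogens = 21.
Molecular formula: C11H21F2NO2

C11H21F2NO2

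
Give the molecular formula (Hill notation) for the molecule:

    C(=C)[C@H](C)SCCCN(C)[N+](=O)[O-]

C8H16N2O2S

Heavy atoms from the SMILES: 8 C, 2 N, 2 O, 1 S.
Implicit hydrogens by atom environment:
  4 × C: 2 H each → 8
  2 × C: 3 H each → 6
  2 × C: 1 H each → 2
  1 × N: no H
  1 × N (charge +1): no H
  1 × O: no H
  1 × O (charge -1): no H
  1 × S: no H
  Total hydrogens = 16.
Molecular formula: C8H16N2O2S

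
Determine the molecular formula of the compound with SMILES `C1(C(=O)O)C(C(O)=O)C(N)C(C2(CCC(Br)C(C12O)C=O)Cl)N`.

C13H18BrClN2O6

Heavy atoms from the SMILES: 1 Br, 13 C, 1 Cl, 2 N, 6 O.
Implicit hydrogens by atom environment:
  7 × C: 1 H each → 7
  4 × C: no H
  3 × O: 1 H each → 3
  3 × O: no H
  2 × C: 2 H each → 4
  2 × N: 2 H each → 4
  1 × Br: no H
  1 × Cl: no H
  Total hydrogens = 18.
Molecular formula: C13H18BrClN2O6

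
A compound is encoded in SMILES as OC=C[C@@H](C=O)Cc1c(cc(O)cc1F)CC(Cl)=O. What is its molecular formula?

C13H12ClFO4

Heavy atoms from the SMILES: 13 C, 1 Cl, 1 F, 4 O.
Implicit hydrogens by atom environment:
  4 × C: 1 H each → 4
  4 × C (aromatic): no H
  2 × C: 2 H each → 4
  2 × C (aromatic): 1 H each → 2
  2 × O: 1 H each → 2
  2 × O: no H
  1 × C: no H
  1 × Cl: no H
  1 × F: no H
  Total hydrogens = 12.
Molecular formula: C13H12ClFO4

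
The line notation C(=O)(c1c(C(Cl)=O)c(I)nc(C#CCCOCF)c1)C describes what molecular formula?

Heavy atoms from the SMILES: 13 C, 1 Cl, 1 F, 1 I, 1 N, 3 O.
Implicit hydrogens by atom environment:
  4 × C (aromatic): no H
  4 × C: no H
  3 × C: 2 H each → 6
  3 × O: no H
  1 × C: 3 H
  1 × C (aromatic): 1 H
  1 × Cl: no H
  1 × F: no H
  1 × I: no H
  1 × N (aromatic): no H
  Total hydrogens = 10.
Molecular formula: C13H10ClFINO3

C13H10ClFINO3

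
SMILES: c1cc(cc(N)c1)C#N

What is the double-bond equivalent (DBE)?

Molecular formula from the SMILES: C7H6N2.
DoU = (2C + 2 + N − H − X)/2 = (2·7 + 2 + 2 − 6 − 0)/2 = 12/2 = 6.
(Structurally: 1 ring(s) + 5 π bond(s) = 6.)

6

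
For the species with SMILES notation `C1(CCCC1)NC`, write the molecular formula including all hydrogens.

Heavy atoms from the SMILES: 6 C, 1 N.
Implicit hydrogens by atom environment:
  4 × C: 2 H each → 8
  1 × C: 3 H
  1 × C: 1 H
  1 × N: 1 H
  Total hydrogens = 13.
Molecular formula: C6H13N

C6H13N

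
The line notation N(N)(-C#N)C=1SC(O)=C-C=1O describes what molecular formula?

C5H5N3O2S

Heavy atoms from the SMILES: 5 C, 3 N, 2 O, 1 S.
Implicit hydrogens by atom environment:
  3 × C (aromatic): no H
  2 × N: no H
  2 × O: 1 H each → 2
  1 × C (aromatic): 1 H
  1 × C: no H
  1 × N: 2 H
  1 × S (aromatic): no H
  Total hydrogens = 5.
Molecular formula: C5H5N3O2S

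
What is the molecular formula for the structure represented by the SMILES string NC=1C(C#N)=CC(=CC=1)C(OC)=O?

C9H8N2O2

Heavy atoms from the SMILES: 9 C, 2 N, 2 O.
Implicit hydrogens by atom environment:
  3 × C (aromatic): 1 H each → 3
  3 × C (aromatic): no H
  2 × C: no H
  2 × O: no H
  1 × C: 3 H
  1 × N: 2 H
  1 × N: no H
  Total hydrogens = 8.
Molecular formula: C9H8N2O2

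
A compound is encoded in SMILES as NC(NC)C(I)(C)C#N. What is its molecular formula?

Heavy atoms from the SMILES: 5 C, 1 I, 3 N.
Implicit hydrogens by atom environment:
  2 × C: 3 H each → 6
  2 × C: no H
  1 × C: 1 H
  1 × I: no H
  1 × N: 2 H
  1 × N: 1 H
  1 × N: no H
  Total hydrogens = 10.
Molecular formula: C5H10IN3

C5H10IN3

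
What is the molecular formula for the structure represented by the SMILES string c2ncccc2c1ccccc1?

Heavy atoms from the SMILES: 11 C, 1 N.
Implicit hydrogens by atom environment:
  9 × C (aromatic): 1 H each → 9
  2 × C (aromatic): no H
  1 × N (aromatic): no H
  Total hydrogens = 9.
Molecular formula: C11H9N

C11H9N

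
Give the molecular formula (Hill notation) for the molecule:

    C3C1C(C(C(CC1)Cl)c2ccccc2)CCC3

C16H21Cl

Heavy atoms from the SMILES: 16 C, 1 Cl.
Implicit hydrogens by atom environment:
  6 × C: 2 H each → 12
  5 × C (aromatic): 1 H each → 5
  4 × C: 1 H each → 4
  1 × C (aromatic): no H
  1 × Cl: no H
  Total hydrogens = 21.
Molecular formula: C16H21Cl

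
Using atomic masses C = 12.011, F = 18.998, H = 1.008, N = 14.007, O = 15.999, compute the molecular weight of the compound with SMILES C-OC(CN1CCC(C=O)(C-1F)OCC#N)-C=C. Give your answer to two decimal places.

256.28

Molecular formula: C12H17FN2O3.
M = 12×12.011 + 1×18.998 + 17×1.008 + 2×14.007 + 3×15.999 = 256.28 g/mol.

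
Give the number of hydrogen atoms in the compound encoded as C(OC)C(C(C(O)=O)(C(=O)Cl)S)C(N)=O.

Hydrogens are implicit in SMILES; fill each atom to its normal valence:
  4 × C: no H
  4 × O: no H
  1 × C: 3 H
  1 × C: 2 H
  1 × C: 1 H
  1 × Cl: no H
  1 × N: 2 H
  1 × O: 1 H
  1 × S: 1 H
  Total hydrogens = 10.

10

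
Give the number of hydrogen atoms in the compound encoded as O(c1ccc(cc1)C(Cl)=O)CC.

Hydrogens are implicit in SMILES; fill each atom to its normal valence:
  4 × C (aromatic): 1 H each → 4
  2 × C (aromatic): no H
  2 × O: no H
  1 × C: 3 H
  1 × C: 2 H
  1 × C: no H
  1 × Cl: no H
  Total hydrogens = 9.

9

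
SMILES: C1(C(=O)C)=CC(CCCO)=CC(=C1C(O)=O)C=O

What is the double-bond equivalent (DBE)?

7

Molecular formula from the SMILES: C13H14O5.
DoU = (2C + 2 + N − H − X)/2 = (2·13 + 2 + 0 − 14 − 0)/2 = 14/2 = 7.
(Structurally: 1 ring(s) + 6 π bond(s) = 7.)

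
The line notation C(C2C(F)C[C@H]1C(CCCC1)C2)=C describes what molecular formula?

C12H19F

Heavy atoms from the SMILES: 12 C, 1 F.
Implicit hydrogens by atom environment:
  7 × C: 2 H each → 14
  5 × C: 1 H each → 5
  1 × F: no H
  Total hydrogens = 19.
Molecular formula: C12H19F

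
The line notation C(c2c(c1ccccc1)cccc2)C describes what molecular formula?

C14H14

Heavy atoms from the SMILES: 14 C.
Implicit hydrogens by atom environment:
  9 × C (aromatic): 1 H each → 9
  3 × C (aromatic): no H
  1 × C: 3 H
  1 × C: 2 H
  Total hydrogens = 14.
Molecular formula: C14H14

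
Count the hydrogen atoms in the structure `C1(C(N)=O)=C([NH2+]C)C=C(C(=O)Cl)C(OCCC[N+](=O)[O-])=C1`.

Hydrogens are implicit in SMILES; fill each atom to its normal valence:
  4 × C (aromatic): no H
  4 × O: no H
  3 × C: 2 H each → 6
  2 × C (aromatic): 1 H each → 2
  2 × C: no H
  1 × C: 3 H
  1 × Cl: no H
  1 × N (charge +1): 2 H
  1 × N: 2 H
  1 × N (charge +1): no H
  1 × O (charge -1): no H
  Total hydrogens = 15.

15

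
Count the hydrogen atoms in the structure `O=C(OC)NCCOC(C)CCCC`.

Hydrogens are implicit in SMILES; fill each atom to its normal valence:
  5 × C: 2 H each → 10
  3 × C: 3 H each → 9
  3 × O: no H
  1 × C: 1 H
  1 × C: no H
  1 × N: 1 H
  Total hydrogens = 21.

21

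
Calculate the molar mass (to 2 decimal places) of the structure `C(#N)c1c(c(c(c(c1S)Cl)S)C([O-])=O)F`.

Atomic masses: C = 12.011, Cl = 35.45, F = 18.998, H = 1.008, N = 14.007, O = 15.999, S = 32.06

Molecular formula: C8H2ClFNO2S2-.
M = 8×12.011 + 1×35.45 + 1×18.998 + 2×1.008 + 1×14.007 + 2×15.999 + 2×32.06 = 262.68 g/mol.

262.68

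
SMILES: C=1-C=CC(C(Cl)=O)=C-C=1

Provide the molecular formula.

C7H5ClO

Heavy atoms from the SMILES: 7 C, 1 Cl, 1 O.
Implicit hydrogens by atom environment:
  5 × C (aromatic): 1 H each → 5
  1 × C (aromatic): no H
  1 × C: no H
  1 × Cl: no H
  1 × O: no H
  Total hydrogens = 5.
Molecular formula: C7H5ClO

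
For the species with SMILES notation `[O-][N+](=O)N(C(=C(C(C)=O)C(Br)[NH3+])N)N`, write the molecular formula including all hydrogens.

Heavy atoms from the SMILES: 1 Br, 5 C, 5 N, 3 O.
Implicit hydrogens by atom environment:
  3 × C: no H
  2 × N: 2 H each → 4
  2 × O: no H
  1 × Br: no H
  1 × C: 3 H
  1 × C: 1 H
  1 × N (charge +1): 3 H
  1 × N: no H
  1 × N (charge +1): no H
  1 × O (charge -1): no H
  Total hydrogens = 11.
Net charge +1.
Molecular formula: C5H11BrN5O3+

C5H11BrN5O3+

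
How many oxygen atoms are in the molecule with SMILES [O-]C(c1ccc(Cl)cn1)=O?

2

The symbol for oxygen appears 2 times in the SMILES.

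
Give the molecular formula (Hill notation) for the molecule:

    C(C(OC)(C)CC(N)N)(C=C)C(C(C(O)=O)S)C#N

Heavy atoms from the SMILES: 12 C, 3 N, 3 O, 1 S.
Implicit hydrogens by atom environment:
  5 × C: 1 H each → 5
  3 × C: no H
  2 × C: 3 H each → 6
  2 × C: 2 H each → 4
  2 × N: 2 H each → 4
  2 × O: no H
  1 × N: no H
  1 × O: 1 H
  1 × S: 1 H
  Total hydrogens = 21.
Molecular formula: C12H21N3O3S

C12H21N3O3S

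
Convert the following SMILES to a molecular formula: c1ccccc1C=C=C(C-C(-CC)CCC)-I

C16H21I

Heavy atoms from the SMILES: 16 C, 1 I.
Implicit hydrogens by atom environment:
  5 × C (aromatic): 1 H each → 5
  4 × C: 2 H each → 8
  2 × C: 3 H each → 6
  2 × C: 1 H each → 2
  2 × C: no H
  1 × C (aromatic): no H
  1 × I: no H
  Total hydrogens = 21.
Molecular formula: C16H21I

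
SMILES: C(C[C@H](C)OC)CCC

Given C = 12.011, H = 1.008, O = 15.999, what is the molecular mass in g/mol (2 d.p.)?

Molecular formula: C8H18O.
M = 8×12.011 + 18×1.008 + 1×15.999 = 130.23 g/mol.

130.23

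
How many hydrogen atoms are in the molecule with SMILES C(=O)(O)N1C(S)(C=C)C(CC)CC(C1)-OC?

Hydrogens are implicit in SMILES; fill each atom to its normal valence:
  4 × C: 2 H each → 8
  3 × C: 1 H each → 3
  2 × C: 3 H each → 6
  2 × C: no H
  2 × O: no H
  1 × N: no H
  1 × O: 1 H
  1 × S: 1 H
  Total hydrogens = 19.

19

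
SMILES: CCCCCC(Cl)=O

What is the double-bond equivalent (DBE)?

Molecular formula from the SMILES: C6H11ClO.
DoU = (2C + 2 + N − H − X)/2 = (2·6 + 2 + 0 − 11 − 1)/2 = 2/2 = 1.
(Structurally: 0 ring(s) + 1 π bond(s) = 1.)

1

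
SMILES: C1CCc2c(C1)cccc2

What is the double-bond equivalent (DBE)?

5

Molecular formula from the SMILES: C10H12.
DoU = (2C + 2 + N − H − X)/2 = (2·10 + 2 + 0 − 12 − 0)/2 = 10/2 = 5.
(Structurally: 2 ring(s) + 3 π bond(s) = 5.)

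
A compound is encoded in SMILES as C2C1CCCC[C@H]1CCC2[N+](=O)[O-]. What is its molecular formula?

C10H17NO2

Heavy atoms from the SMILES: 10 C, 1 N, 2 O.
Implicit hydrogens by atom environment:
  7 × C: 2 H each → 14
  3 × C: 1 H each → 3
  1 × N (charge +1): no H
  1 × O: no H
  1 × O (charge -1): no H
  Total hydrogens = 17.
Molecular formula: C10H17NO2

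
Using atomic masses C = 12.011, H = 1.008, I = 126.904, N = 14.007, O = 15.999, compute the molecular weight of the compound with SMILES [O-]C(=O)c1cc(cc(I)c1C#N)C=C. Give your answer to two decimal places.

298.06

Molecular formula: C10H5INO2-.
M = 10×12.011 + 5×1.008 + 1×126.904 + 1×14.007 + 2×15.999 = 298.06 g/mol.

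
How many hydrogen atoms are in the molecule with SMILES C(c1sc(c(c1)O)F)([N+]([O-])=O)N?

Hydrogens are implicit in SMILES; fill each atom to its normal valence:
  3 × C (aromatic): no H
  1 × C (aromatic): 1 H
  1 × C: 1 H
  1 × F: no H
  1 × N: 2 H
  1 × N (charge +1): no H
  1 × O: 1 H
  1 × O: no H
  1 × O (charge -1): no H
  1 × S (aromatic): no H
  Total hydrogens = 5.

5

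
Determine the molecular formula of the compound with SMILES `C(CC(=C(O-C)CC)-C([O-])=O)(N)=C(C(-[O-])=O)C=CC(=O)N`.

[C13H16N2O6]2-

Heavy atoms from the SMILES: 13 C, 2 N, 6 O.
Implicit hydrogens by atom environment:
  7 × C: no H
  4 × O: no H
  2 × C: 3 H each → 6
  2 × C: 2 H each → 4
  2 × C: 1 H each → 2
  2 × N: 2 H each → 4
  2 × O (charge -1): no H
  Total hydrogens = 16.
Net charge -2.
Molecular formula: [C13H16N2O6]2-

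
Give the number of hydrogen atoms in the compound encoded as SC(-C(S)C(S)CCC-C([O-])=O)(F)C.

14

Hydrogens are implicit in SMILES; fill each atom to its normal valence:
  3 × C: 2 H each → 6
  3 × S: 1 H each → 3
  2 × C: 1 H each → 2
  2 × C: no H
  1 × C: 3 H
  1 × F: no H
  1 × O: no H
  1 × O (charge -1): no H
  Total hydrogens = 14.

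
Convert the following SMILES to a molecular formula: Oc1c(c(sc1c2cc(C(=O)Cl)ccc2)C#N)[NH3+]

C12H8ClN2O2S+

Heavy atoms from the SMILES: 12 C, 1 Cl, 2 N, 2 O, 1 S.
Implicit hydrogens by atom environment:
  6 × C (aromatic): no H
  4 × C (aromatic): 1 H each → 4
  2 × C: no H
  1 × Cl: no H
  1 × N (charge +1): 3 H
  1 × N: no H
  1 × O: 1 H
  1 × O: no H
  1 × S (aromatic): no H
  Total hydrogens = 8.
Net charge +1.
Molecular formula: C12H8ClN2O2S+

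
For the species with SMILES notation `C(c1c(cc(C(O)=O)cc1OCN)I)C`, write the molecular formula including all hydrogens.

C10H12INO3

Heavy atoms from the SMILES: 10 C, 1 I, 1 N, 3 O.
Implicit hydrogens by atom environment:
  4 × C (aromatic): no H
  2 × C: 2 H each → 4
  2 × C (aromatic): 1 H each → 2
  2 × O: no H
  1 × C: 3 H
  1 × C: no H
  1 × I: no H
  1 × N: 2 H
  1 × O: 1 H
  Total hydrogens = 12.
Molecular formula: C10H12INO3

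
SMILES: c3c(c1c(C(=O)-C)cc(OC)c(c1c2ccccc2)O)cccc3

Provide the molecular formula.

Heavy atoms from the SMILES: 21 C, 3 O.
Implicit hydrogens by atom environment:
  11 × C (aromatic): 1 H each → 11
  7 × C (aromatic): no H
  2 × C: 3 H each → 6
  2 × O: no H
  1 × C: no H
  1 × O: 1 H
  Total hydrogens = 18.
Molecular formula: C21H18O3

C21H18O3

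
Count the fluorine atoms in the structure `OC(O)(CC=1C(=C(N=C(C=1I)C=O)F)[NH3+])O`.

1

The symbol for fluorine appears 1 time in the SMILES.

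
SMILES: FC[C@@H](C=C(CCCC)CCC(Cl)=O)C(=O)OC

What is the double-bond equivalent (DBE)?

3

Molecular formula from the SMILES: C13H20ClFO3.
DoU = (2C + 2 + N − H − X)/2 = (2·13 + 2 + 0 − 20 − 2)/2 = 6/2 = 3.
(Structurally: 0 ring(s) + 3 π bond(s) = 3.)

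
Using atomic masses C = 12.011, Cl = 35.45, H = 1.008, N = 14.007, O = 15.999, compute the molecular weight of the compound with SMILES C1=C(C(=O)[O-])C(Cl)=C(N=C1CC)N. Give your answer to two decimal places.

Molecular formula: C8H8ClN2O2-.
M = 8×12.011 + 1×35.45 + 8×1.008 + 2×14.007 + 2×15.999 = 199.61 g/mol.

199.61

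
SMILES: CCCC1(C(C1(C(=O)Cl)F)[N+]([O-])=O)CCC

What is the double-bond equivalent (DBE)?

3

Molecular formula from the SMILES: C10H15ClFNO3.
DoU = (2C + 2 + N − H − X)/2 = (2·10 + 2 + 1 − 15 − 2)/2 = 6/2 = 3.
(Structurally: 1 ring(s) + 2 π bond(s) = 3.)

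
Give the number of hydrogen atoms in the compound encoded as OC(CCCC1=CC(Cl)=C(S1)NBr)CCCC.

19

Hydrogens are implicit in SMILES; fill each atom to its normal valence:
  6 × C: 2 H each → 12
  3 × C (aromatic): no H
  1 × Br: no H
  1 × C: 3 H
  1 × C (aromatic): 1 H
  1 × C: 1 H
  1 × Cl: no H
  1 × N: 1 H
  1 × O: 1 H
  1 × S (aromatic): no H
  Total hydrogens = 19.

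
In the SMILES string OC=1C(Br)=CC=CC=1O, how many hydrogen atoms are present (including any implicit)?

Hydrogens are implicit in SMILES; fill each atom to its normal valence:
  3 × C (aromatic): 1 H each → 3
  3 × C (aromatic): no H
  2 × O: 1 H each → 2
  1 × Br: no H
  Total hydrogens = 5.

5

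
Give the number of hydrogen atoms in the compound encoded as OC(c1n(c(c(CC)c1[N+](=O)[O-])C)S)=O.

10

Hydrogens are implicit in SMILES; fill each atom to its normal valence:
  4 × C (aromatic): no H
  2 × C: 3 H each → 6
  2 × O: no H
  1 × C: 2 H
  1 × C: no H
  1 × N (aromatic): no H
  1 × N (charge +1): no H
  1 × O: 1 H
  1 × O (charge -1): no H
  1 × S: 1 H
  Total hydrogens = 10.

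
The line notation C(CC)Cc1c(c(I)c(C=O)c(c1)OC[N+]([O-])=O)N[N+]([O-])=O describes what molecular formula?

C12H14IN3O6

Heavy atoms from the SMILES: 12 C, 1 I, 3 N, 6 O.
Implicit hydrogens by atom environment:
  5 × C (aromatic): no H
  4 × C: 2 H each → 8
  4 × O: no H
  2 × N (charge +1): no H
  2 × O (charge -1): no H
  1 × C: 3 H
  1 × C (aromatic): 1 H
  1 × C: 1 H
  1 × I: no H
  1 × N: 1 H
  Total hydrogens = 14.
Molecular formula: C12H14IN3O6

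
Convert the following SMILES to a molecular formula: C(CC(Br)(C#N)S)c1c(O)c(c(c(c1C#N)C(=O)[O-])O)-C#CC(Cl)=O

Heavy atoms from the SMILES: 1 Br, 15 C, 1 Cl, 2 N, 5 O, 1 S.
Implicit hydrogens by atom environment:
  7 × C: no H
  6 × C (aromatic): no H
  2 × C: 2 H each → 4
  2 × N: no H
  2 × O: 1 H each → 2
  2 × O: no H
  1 × Br: no H
  1 × Cl: no H
  1 × O (charge -1): no H
  1 × S: 1 H
  Total hydrogens = 7.
Net charge -1.
Molecular formula: C15H7BrClN2O5S-

C15H7BrClN2O5S-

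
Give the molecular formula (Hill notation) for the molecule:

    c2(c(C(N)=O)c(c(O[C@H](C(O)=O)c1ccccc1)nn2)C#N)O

C14H10N4O5

Heavy atoms from the SMILES: 14 C, 4 N, 5 O.
Implicit hydrogens by atom environment:
  5 × C (aromatic): 1 H each → 5
  5 × C (aromatic): no H
  3 × C: no H
  3 × O: no H
  2 × N (aromatic): no H
  2 × O: 1 H each → 2
  1 × C: 1 H
  1 × N: 2 H
  1 × N: no H
  Total hydrogens = 10.
Molecular formula: C14H10N4O5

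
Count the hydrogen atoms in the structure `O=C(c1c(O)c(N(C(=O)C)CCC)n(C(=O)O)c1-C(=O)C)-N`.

Hydrogens are implicit in SMILES; fill each atom to its normal valence:
  4 × C (aromatic): no H
  4 × C: no H
  4 × O: no H
  3 × C: 3 H each → 9
  2 × C: 2 H each → 4
  2 × O: 1 H each → 2
  1 × N: 2 H
  1 × N (aromatic): no H
  1 × N: no H
  Total hydrogens = 17.

17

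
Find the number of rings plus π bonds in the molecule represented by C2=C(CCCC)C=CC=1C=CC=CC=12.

Molecular formula from the SMILES: C14H16.
DoU = (2C + 2 + N − H − X)/2 = (2·14 + 2 + 0 − 16 − 0)/2 = 14/2 = 7.
(Structurally: 2 ring(s) + 5 π bond(s) = 7.)

7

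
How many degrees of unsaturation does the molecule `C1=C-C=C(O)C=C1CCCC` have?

Molecular formula from the SMILES: C10H14O.
DoU = (2C + 2 + N − H − X)/2 = (2·10 + 2 + 0 − 14 − 0)/2 = 8/2 = 4.
(Structurally: 1 ring(s) + 3 π bond(s) = 4.)

4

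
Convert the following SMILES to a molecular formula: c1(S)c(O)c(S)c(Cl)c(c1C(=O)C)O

C8H7ClO3S2

Heavy atoms from the SMILES: 8 C, 1 Cl, 3 O, 2 S.
Implicit hydrogens by atom environment:
  6 × C (aromatic): no H
  2 × O: 1 H each → 2
  2 × S: 1 H each → 2
  1 × C: 3 H
  1 × C: no H
  1 × Cl: no H
  1 × O: no H
  Total hydrogens = 7.
Molecular formula: C8H7ClO3S2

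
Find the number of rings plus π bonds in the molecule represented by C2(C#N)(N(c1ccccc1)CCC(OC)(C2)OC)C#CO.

9

Molecular formula from the SMILES: C16H18N2O3.
DoU = (2C + 2 + N − H − X)/2 = (2·16 + 2 + 2 − 18 − 0)/2 = 18/2 = 9.
(Structurally: 2 ring(s) + 7 π bond(s) = 9.)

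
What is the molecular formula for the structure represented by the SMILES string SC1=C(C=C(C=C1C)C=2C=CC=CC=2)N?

C13H13NS

Heavy atoms from the SMILES: 13 C, 1 N, 1 S.
Implicit hydrogens by atom environment:
  7 × C (aromatic): 1 H each → 7
  5 × C (aromatic): no H
  1 × C: 3 H
  1 × N: 2 H
  1 × S: 1 H
  Total hydrogens = 13.
Molecular formula: C13H13NS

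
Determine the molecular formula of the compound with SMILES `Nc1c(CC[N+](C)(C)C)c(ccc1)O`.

Heavy atoms from the SMILES: 11 C, 2 N, 1 O.
Implicit hydrogens by atom environment:
  3 × C: 3 H each → 9
  3 × C (aromatic): 1 H each → 3
  3 × C (aromatic): no H
  2 × C: 2 H each → 4
  1 × N: 2 H
  1 × N (charge +1): no H
  1 × O: 1 H
  Total hydrogens = 19.
Net charge +1.
Molecular formula: C11H19N2O+

C11H19N2O+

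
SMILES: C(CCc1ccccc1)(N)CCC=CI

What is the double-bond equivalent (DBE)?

5

Molecular formula from the SMILES: C13H18IN.
DoU = (2C + 2 + N − H − X)/2 = (2·13 + 2 + 1 − 18 − 1)/2 = 10/2 = 5.
(Structurally: 1 ring(s) + 4 π bond(s) = 5.)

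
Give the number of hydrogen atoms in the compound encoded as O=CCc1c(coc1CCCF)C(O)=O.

Hydrogens are implicit in SMILES; fill each atom to its normal valence:
  4 × C: 2 H each → 8
  3 × C (aromatic): no H
  2 × O: no H
  1 × C (aromatic): 1 H
  1 × C: 1 H
  1 × C: no H
  1 × F: no H
  1 × O: 1 H
  1 × O (aromatic): no H
  Total hydrogens = 11.

11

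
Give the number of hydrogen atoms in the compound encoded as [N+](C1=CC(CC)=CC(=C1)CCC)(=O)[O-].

15

Hydrogens are implicit in SMILES; fill each atom to its normal valence:
  3 × C: 2 H each → 6
  3 × C (aromatic): 1 H each → 3
  3 × C (aromatic): no H
  2 × C: 3 H each → 6
  1 × N (charge +1): no H
  1 × O: no H
  1 × O (charge -1): no H
  Total hydrogens = 15.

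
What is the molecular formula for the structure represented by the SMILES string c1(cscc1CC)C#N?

C7H7NS

Heavy atoms from the SMILES: 7 C, 1 N, 1 S.
Implicit hydrogens by atom environment:
  2 × C (aromatic): 1 H each → 2
  2 × C (aromatic): no H
  1 × C: 3 H
  1 × C: 2 H
  1 × C: no H
  1 × N: no H
  1 × S (aromatic): no H
  Total hydrogens = 7.
Molecular formula: C7H7NS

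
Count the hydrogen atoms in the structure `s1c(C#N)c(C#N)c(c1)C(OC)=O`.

Hydrogens are implicit in SMILES; fill each atom to its normal valence:
  3 × C (aromatic): no H
  3 × C: no H
  2 × N: no H
  2 × O: no H
  1 × C: 3 H
  1 × C (aromatic): 1 H
  1 × S (aromatic): no H
  Total hydrogens = 4.

4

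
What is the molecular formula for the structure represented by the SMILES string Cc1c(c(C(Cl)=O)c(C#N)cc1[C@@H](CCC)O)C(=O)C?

Heavy atoms from the SMILES: 15 C, 1 Cl, 1 N, 3 O.
Implicit hydrogens by atom environment:
  5 × C (aromatic): no H
  3 × C: 3 H each → 9
  3 × C: no H
  2 × C: 2 H each → 4
  2 × O: no H
  1 × C (aromatic): 1 H
  1 × C: 1 H
  1 × Cl: no H
  1 × N: no H
  1 × O: 1 H
  Total hydrogens = 16.
Molecular formula: C15H16ClNO3

C15H16ClNO3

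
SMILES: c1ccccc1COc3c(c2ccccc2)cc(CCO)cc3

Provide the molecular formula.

Heavy atoms from the SMILES: 21 C, 2 O.
Implicit hydrogens by atom environment:
  13 × C (aromatic): 1 H each → 13
  5 × C (aromatic): no H
  3 × C: 2 H each → 6
  1 × O: 1 H
  1 × O: no H
  Total hydrogens = 20.
Molecular formula: C21H20O2

C21H20O2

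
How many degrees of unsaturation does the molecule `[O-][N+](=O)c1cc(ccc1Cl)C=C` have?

6

Molecular formula from the SMILES: C8H6ClNO2.
DoU = (2C + 2 + N − H − X)/2 = (2·8 + 2 + 1 − 6 − 1)/2 = 12/2 = 6.
(Structurally: 1 ring(s) + 5 π bond(s) = 6.)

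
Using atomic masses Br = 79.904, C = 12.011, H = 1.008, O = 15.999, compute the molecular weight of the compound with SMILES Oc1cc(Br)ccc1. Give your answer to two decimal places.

173.01

Molecular formula: C6H5BrO.
M = 1×79.904 + 6×12.011 + 5×1.008 + 1×15.999 = 173.01 g/mol.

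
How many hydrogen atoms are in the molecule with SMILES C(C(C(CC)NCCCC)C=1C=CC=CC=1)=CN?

26

Hydrogens are implicit in SMILES; fill each atom to its normal valence:
  5 × C (aromatic): 1 H each → 5
  4 × C: 2 H each → 8
  4 × C: 1 H each → 4
  2 × C: 3 H each → 6
  1 × C (aromatic): no H
  1 × N: 2 H
  1 × N: 1 H
  Total hydrogens = 26.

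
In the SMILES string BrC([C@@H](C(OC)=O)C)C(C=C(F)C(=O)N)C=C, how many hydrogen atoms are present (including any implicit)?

Hydrogens are implicit in SMILES; fill each atom to its normal valence:
  5 × C: 1 H each → 5
  3 × C: no H
  3 × O: no H
  2 × C: 3 H each → 6
  1 × Br: no H
  1 × C: 2 H
  1 × F: no H
  1 × N: 2 H
  Total hydrogens = 15.

15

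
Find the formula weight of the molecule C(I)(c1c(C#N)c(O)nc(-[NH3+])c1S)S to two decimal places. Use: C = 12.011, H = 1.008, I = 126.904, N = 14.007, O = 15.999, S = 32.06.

Molecular formula: C7H7IN3OS2+.
M = 7×12.011 + 7×1.008 + 1×126.904 + 3×14.007 + 1×15.999 + 2×32.06 = 340.18 g/mol.

340.18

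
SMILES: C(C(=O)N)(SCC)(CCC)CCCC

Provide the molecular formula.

Heavy atoms from the SMILES: 11 C, 1 N, 1 O, 1 S.
Implicit hydrogens by atom environment:
  6 × C: 2 H each → 12
  3 × C: 3 H each → 9
  2 × C: no H
  1 × N: 2 H
  1 × O: no H
  1 × S: no H
  Total hydrogens = 23.
Molecular formula: C11H23NOS

C11H23NOS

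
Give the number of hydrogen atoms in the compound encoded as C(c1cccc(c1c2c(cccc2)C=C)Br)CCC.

19

Hydrogens are implicit in SMILES; fill each atom to its normal valence:
  7 × C (aromatic): 1 H each → 7
  5 × C (aromatic): no H
  4 × C: 2 H each → 8
  1 × Br: no H
  1 × C: 3 H
  1 × C: 1 H
  Total hydrogens = 19.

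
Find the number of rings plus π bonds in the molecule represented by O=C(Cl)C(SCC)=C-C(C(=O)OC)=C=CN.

5

Molecular formula from the SMILES: C10H12ClNO3S.
DoU = (2C + 2 + N − H − X)/2 = (2·10 + 2 + 1 − 12 − 1)/2 = 10/2 = 5.
(Structurally: 0 ring(s) + 5 π bond(s) = 5.)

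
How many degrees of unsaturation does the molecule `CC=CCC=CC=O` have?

Molecular formula from the SMILES: C7H10O.
DoU = (2C + 2 + N − H − X)/2 = (2·7 + 2 + 0 − 10 − 0)/2 = 6/2 = 3.
(Structurally: 0 ring(s) + 3 π bond(s) = 3.)

3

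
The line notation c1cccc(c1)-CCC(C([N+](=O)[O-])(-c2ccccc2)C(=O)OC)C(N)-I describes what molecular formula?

Heavy atoms from the SMILES: 19 C, 1 I, 2 N, 4 O.
Implicit hydrogens by atom environment:
  10 × C (aromatic): 1 H each → 10
  3 × O: no H
  2 × C: 2 H each → 4
  2 × C: 1 H each → 2
  2 × C: no H
  2 × C (aromatic): no H
  1 × C: 3 H
  1 × I: no H
  1 × N: 2 H
  1 × N (charge +1): no H
  1 × O (charge -1): no H
  Total hydrogens = 21.
Molecular formula: C19H21IN2O4

C19H21IN2O4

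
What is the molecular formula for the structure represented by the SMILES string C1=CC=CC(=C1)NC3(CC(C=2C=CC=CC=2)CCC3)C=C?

C20H23N

Heavy atoms from the SMILES: 20 C, 1 N.
Implicit hydrogens by atom environment:
  10 × C (aromatic): 1 H each → 10
  5 × C: 2 H each → 10
  2 × C: 1 H each → 2
  2 × C (aromatic): no H
  1 × C: no H
  1 × N: 1 H
  Total hydrogens = 23.
Molecular formula: C20H23N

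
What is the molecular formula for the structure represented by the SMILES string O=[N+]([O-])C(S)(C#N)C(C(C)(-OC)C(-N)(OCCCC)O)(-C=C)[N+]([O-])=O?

Heavy atoms from the SMILES: 13 C, 4 N, 7 O, 1 S.
Implicit hydrogens by atom environment:
  5 × C: no H
  4 × C: 2 H each → 8
  4 × O: no H
  3 × C: 3 H each → 9
  2 × N (charge +1): no H
  2 × O (charge -1): no H
  1 × C: 1 H
  1 × N: 2 H
  1 × N: no H
  1 × O: 1 H
  1 × S: 1 H
  Total hydrogens = 22.
Molecular formula: C13H22N4O7S

C13H22N4O7S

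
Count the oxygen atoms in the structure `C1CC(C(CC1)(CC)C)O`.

The symbol for oxygen appears 1 time in the SMILES.

1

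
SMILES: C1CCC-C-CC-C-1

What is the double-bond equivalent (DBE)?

1

Molecular formula from the SMILES: C8H16.
DoU = (2C + 2 + N − H − X)/2 = (2·8 + 2 + 0 − 16 − 0)/2 = 2/2 = 1.
(Structurally: 1 ring(s) + 0 π bond(s) = 1.)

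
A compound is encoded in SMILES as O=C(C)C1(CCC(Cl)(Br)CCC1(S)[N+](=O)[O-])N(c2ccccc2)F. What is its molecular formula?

C15H17BrClFN2O3S

Heavy atoms from the SMILES: 1 Br, 15 C, 1 Cl, 1 F, 2 N, 3 O, 1 S.
Implicit hydrogens by atom environment:
  5 × C (aromatic): 1 H each → 5
  4 × C: 2 H each → 8
  4 × C: no H
  2 × O: no H
  1 × Br: no H
  1 × C: 3 H
  1 × C (aromatic): no H
  1 × Cl: no H
  1 × F: no H
  1 × N (charge +1): no H
  1 × N: no H
  1 × O (charge -1): no H
  1 × S: 1 H
  Total hydrogens = 17.
Molecular formula: C15H17BrClFN2O3S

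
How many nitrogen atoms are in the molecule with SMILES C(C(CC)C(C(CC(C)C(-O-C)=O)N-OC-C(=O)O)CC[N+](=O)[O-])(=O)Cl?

2

The symbol for nitrogen appears 2 times in the SMILES.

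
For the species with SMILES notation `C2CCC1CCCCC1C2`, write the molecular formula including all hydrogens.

Heavy atoms from the SMILES: 10 C.
Implicit hydrogens by atom environment:
  8 × C: 2 H each → 16
  2 × C: 1 H each → 2
  Total hydrogens = 18.
Molecular formula: C10H18

C10H18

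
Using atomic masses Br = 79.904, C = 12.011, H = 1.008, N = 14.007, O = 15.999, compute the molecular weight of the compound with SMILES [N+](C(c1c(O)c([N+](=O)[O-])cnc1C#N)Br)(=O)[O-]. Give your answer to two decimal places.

Molecular formula: C7H3BrN4O5.
M = 1×79.904 + 7×12.011 + 3×1.008 + 4×14.007 + 5×15.999 = 303.03 g/mol.

303.03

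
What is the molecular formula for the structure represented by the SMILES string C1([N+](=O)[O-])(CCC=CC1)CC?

C8H13NO2

Heavy atoms from the SMILES: 8 C, 1 N, 2 O.
Implicit hydrogens by atom environment:
  4 × C: 2 H each → 8
  2 × C: 1 H each → 2
  1 × C: 3 H
  1 × C: no H
  1 × N (charge +1): no H
  1 × O: no H
  1 × O (charge -1): no H
  Total hydrogens = 13.
Molecular formula: C8H13NO2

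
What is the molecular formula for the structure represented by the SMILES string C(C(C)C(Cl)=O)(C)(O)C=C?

Heavy atoms from the SMILES: 7 C, 1 Cl, 2 O.
Implicit hydrogens by atom environment:
  2 × C: 3 H each → 6
  2 × C: 1 H each → 2
  2 × C: no H
  1 × C: 2 H
  1 × Cl: no H
  1 × O: 1 H
  1 × O: no H
  Total hydrogens = 11.
Molecular formula: C7H11ClO2

C7H11ClO2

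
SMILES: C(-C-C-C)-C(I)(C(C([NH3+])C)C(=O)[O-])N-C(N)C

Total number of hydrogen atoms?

Hydrogens are implicit in SMILES; fill each atom to its normal valence:
  3 × C: 3 H each → 9
  3 × C: 2 H each → 6
  3 × C: 1 H each → 3
  2 × C: no H
  1 × I: no H
  1 × N (charge +1): 3 H
  1 × N: 2 H
  1 × N: 1 H
  1 × O: no H
  1 × O (charge -1): no H
  Total hydrogens = 24.

24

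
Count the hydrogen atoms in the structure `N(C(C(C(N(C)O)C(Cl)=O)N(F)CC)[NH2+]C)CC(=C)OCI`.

24

Hydrogens are implicit in SMILES; fill each atom to its normal valence:
  4 × C: 2 H each → 8
  3 × C: 3 H each → 9
  3 × C: 1 H each → 3
  2 × C: no H
  2 × N: no H
  2 × O: no H
  1 × Cl: no H
  1 × F: no H
  1 × I: no H
  1 × N (charge +1): 2 H
  1 × N: 1 H
  1 × O: 1 H
  Total hydrogens = 24.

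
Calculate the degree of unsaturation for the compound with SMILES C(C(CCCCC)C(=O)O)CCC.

Molecular formula from the SMILES: C11H22O2.
DoU = (2C + 2 + N − H − X)/2 = (2·11 + 2 + 0 − 22 − 0)/2 = 2/2 = 1.
(Structurally: 0 ring(s) + 1 π bond(s) = 1.)

1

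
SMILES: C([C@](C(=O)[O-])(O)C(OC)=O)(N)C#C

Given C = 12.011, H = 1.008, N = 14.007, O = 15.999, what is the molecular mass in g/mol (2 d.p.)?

186.14

Molecular formula: C7H8NO5-.
M = 7×12.011 + 8×1.008 + 1×14.007 + 5×15.999 = 186.14 g/mol.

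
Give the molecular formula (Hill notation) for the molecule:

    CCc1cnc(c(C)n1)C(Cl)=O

Heavy atoms from the SMILES: 8 C, 1 Cl, 2 N, 1 O.
Implicit hydrogens by atom environment:
  3 × C (aromatic): no H
  2 × C: 3 H each → 6
  2 × N (aromatic): no H
  1 × C: 2 H
  1 × C (aromatic): 1 H
  1 × C: no H
  1 × Cl: no H
  1 × O: no H
  Total hydrogens = 9.
Molecular formula: C8H9ClN2O

C8H9ClN2O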